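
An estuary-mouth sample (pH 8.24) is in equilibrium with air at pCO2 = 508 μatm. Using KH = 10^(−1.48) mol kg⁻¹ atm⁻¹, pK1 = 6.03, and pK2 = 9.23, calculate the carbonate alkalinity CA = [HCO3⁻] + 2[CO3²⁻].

[CO2*] = KH · pCO2 = 10^(−1.48) × 508×10^-6 = 1.682×10^-5 mol/kg
α₀ = 1/(1 + K1/[H⁺] + K1K2/[H⁺]²) = 1/(1 + 10^+2.21 + 10^+1.22) = 0.005562
DIC = [CO2*]/α₀ = 1.682×10^-5 / 0.005562 = 3.024 mmol/kg
CA = (α₁ + 2α₂)·DIC = (0.9021 + 2×0.09231) × 3.024 = 3.29 mmol/kg

CA = 3.29 mmol/kg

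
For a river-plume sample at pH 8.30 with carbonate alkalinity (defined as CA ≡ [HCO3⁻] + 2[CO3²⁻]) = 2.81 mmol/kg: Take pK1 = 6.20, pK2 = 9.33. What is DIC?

CA = [HCO3⁻] + 2[CO3²⁻] = (α₁ + 2α₂)·DIC
At pH 8.30: [H⁺]/K1 = 10^-2.10 = 0.0079433, K2/[H⁺] = 10^-1.03 = 0.093325
α₁ = 1/(1 + 0.0079433 + 0.093325) = 1/1.1013 = 0.9080; α₂ = α₁·K2/[H⁺] = 0.08474
α₁ + 2α₂ = 1.0775
DIC = CA / (α₁ + 2α₂) = 2.81 / 1.0775 = 2.61 mmol/kg

DIC = 2.61 mmol/kg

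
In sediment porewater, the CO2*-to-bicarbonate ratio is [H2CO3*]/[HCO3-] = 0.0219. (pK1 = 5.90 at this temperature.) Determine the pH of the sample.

pH = 7.56

From K1 = [H⁺][HCO3-]/[H2CO3*]:  pH = pK1 − log₁₀([H2CO3*]/[HCO3-])
log₁₀(0.0219) = -1.660
pH = 5.90 − (-1.660) = 7.56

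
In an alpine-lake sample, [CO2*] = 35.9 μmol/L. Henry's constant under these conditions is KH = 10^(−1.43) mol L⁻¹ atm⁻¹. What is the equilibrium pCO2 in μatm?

pCO2 = 966 μatm

KH = 10^(−1.43) = 3.715×10^-2 mol L⁻¹ atm⁻¹
pCO2 = [CO2*]/KH = 35.9×10^-6 / 3.715×10^-2 = 9.66×10^-4 atm = 966 μatm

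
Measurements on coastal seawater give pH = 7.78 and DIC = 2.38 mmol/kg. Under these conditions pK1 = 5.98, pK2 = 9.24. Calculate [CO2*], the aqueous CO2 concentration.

[CO2*] = 0.0359 mmol/kg

α₀ = 1 / (1 + K1/[H⁺] + K1K2/[H⁺]²) = 1 / (1 + 10^+1.80 + 10^+0.34)
   = 1 / (1 + 63.096 + 2.1878) = 1/66.283 = 0.01509
[CO2*] = α₀ × DIC = 0.01509 × 2.38 = 0.0359 mmol/kg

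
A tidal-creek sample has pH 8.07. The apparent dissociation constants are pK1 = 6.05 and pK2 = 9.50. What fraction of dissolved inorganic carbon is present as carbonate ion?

α₂ = 0.0355

α₂ = 1 / (1 + [H⁺]/K2 + [H⁺]²/(K1K2)) = 1 / (1 + 10^+1.43 + 10^-0.59)
   = 1 / (1 + 26.915 + 0.25704) = 1/28.172 = 0.03550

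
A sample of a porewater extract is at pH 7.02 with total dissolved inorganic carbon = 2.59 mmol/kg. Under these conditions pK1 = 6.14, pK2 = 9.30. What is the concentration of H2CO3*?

α₀ = 1 / (1 + K1/[H⁺] + K1K2/[H⁺]²) = 1 / (1 + 10^+0.88 + 10^-1.40)
   = 1 / (1 + 7.5858 + 0.039811) = 1/8.6256 = 0.1159
[CO2*] = α₀ × DIC = 0.1159 × 2.59 = 0.300 mmol/kg

[CO2*] = 0.300 mmol/kg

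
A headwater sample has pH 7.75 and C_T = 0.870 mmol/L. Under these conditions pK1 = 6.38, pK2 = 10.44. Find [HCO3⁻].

α₁ = 1 / (1 + [H⁺]/K1 + K2/[H⁺]) = 1 / (1 + 10^-1.37 + 10^-2.69)
   = 1 / (1 + 0.042658 + 0.0020417) = 1/1.0447 = 0.9572
[HCO3⁻] = α₁ × DIC = 0.9572 × 0.870 = 0.833 mmol/L

[HCO3⁻] = 0.833 mmol/L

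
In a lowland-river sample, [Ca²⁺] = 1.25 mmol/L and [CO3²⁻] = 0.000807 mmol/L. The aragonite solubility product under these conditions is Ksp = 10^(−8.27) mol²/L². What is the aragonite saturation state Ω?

Ksp = 10^(−8.27) = 5.370×10^-9
Ω = [Ca²⁺][CO3²⁻]/Ksp = (1.25×10^-3)(0.000807×10^-3) / 5.370×10^-9 = 0.188

Ω = 0.188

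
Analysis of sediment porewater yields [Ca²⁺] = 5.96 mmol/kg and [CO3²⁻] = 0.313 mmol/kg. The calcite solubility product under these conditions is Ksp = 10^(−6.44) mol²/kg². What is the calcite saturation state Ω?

Ω = 5.14

Ksp = 10^(−6.44) = 3.631×10^-7
Ω = [Ca²⁺][CO3²⁻]/Ksp = (5.96×10^-3)(0.313×10^-3) / 3.631×10^-7 = 5.14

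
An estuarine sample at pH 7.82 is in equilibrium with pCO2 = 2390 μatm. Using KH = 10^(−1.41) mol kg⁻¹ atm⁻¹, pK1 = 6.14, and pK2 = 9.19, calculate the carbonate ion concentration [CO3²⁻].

[CO2*] = KH · pCO2 = 10^(−1.41) × 2390×10^-6 = 9.298×10^-5 mol/kg
α₀ = 1/(1 + K1/[H⁺] + K1K2/[H⁺]²) = 1/(1 + 10^+1.68 + 10^+0.31) = 0.01964
DIC = [CO2*]/α₀ = 9.298×10^-5 / 0.01964 = 4.733 mmol/kg
[CO3²⁻] = α₂·DIC; α₂ = 0.04011, so [CO3²⁻] = 0.04011 × 4.733 = 0.190 mmol/kg

[CO3²⁻] = 0.190 mmol/kg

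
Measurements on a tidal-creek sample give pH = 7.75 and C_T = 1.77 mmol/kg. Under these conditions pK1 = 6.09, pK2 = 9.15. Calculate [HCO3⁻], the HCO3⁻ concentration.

[HCO3⁻] = 1.67 mmol/kg

α₁ = 1 / (1 + [H⁺]/K1 + K2/[H⁺]) = 1 / (1 + 10^-1.66 + 10^-1.40)
   = 1 / (1 + 0.021878 + 0.039811) = 1/1.0617 = 0.9419
[HCO3⁻] = α₁ × DIC = 0.9419 × 1.77 = 1.67 mmol/kg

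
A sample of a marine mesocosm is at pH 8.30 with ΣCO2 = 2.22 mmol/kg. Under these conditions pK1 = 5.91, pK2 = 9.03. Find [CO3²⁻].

[CO3²⁻] = 0.347 mmol/kg

α₂ = 1 / (1 + [H⁺]/K2 + [H⁺]²/(K1K2)) = 1 / (1 + 10^+0.73 + 10^-1.66)
   = 1 / (1 + 5.3703 + 0.021878) = 1/6.3922 = 0.1564
[CO3²⁻] = α₂ × DIC = 0.1564 × 2.22 = 0.347 mmol/kg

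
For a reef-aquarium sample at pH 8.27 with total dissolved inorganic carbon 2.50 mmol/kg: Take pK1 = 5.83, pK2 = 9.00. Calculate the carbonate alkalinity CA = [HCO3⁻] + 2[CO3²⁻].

CA = 2.88 mmol/kg

CA = [HCO3⁻] + 2[CO3²⁻] = (α₁ + 2α₂)·DIC
At pH 8.27: [H⁺]/K1 = 10^-2.44 = 0.0036308, K2/[H⁺] = 10^-0.73 = 0.18621
α₁ = 1/(1 + 0.0036308 + 0.18621) = 1/1.1898 = 0.8404; α₂ = α₁·K2/[H⁺] = 0.1565
α₁ + 2α₂ = 1.1534
CA = 1.1534 × 2.50 = 2.88 mmol/kg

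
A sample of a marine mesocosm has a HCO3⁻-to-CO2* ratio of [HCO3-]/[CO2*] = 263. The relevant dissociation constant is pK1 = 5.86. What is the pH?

From K1 = [H⁺][HCO3-]/[CO2*]:  pH = pK1 + log₁₀([HCO3-]/[CO2*])
log₁₀(263) = +2.420
pH = 5.86 + (+2.420) = 8.28

pH = 8.28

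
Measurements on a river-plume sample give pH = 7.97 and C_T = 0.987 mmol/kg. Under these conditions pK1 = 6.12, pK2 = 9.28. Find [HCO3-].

α₁ = 1 / (1 + [H⁺]/K1 + K2/[H⁺]) = 1 / (1 + 10^-1.85 + 10^-1.31)
   = 1 / (1 + 0.014125 + 0.048978) = 1/1.0631 = 0.9406
[HCO3⁻] = α₁ × DIC = 0.9406 × 0.987 = 0.928 mmol/kg

[HCO3⁻] = 0.928 mmol/kg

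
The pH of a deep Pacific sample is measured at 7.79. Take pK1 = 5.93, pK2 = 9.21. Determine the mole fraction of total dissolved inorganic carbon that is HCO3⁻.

α₁ = 1 / (1 + [H⁺]/K1 + K2/[H⁺]) = 1 / (1 + 10^-1.86 + 10^-1.42)
   = 1 / (1 + 0.013804 + 0.038019) = 1/1.0518 = 0.9507

α₁ = 0.951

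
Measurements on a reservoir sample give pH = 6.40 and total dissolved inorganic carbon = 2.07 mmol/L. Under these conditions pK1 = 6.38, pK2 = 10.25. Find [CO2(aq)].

α₀ = 1 / (1 + K1/[H⁺] + K1K2/[H⁺]²) = 1 / (1 + 10^+0.02 + 10^-3.83)
   = 1 / (1 + 1.0471 + 0.00014791) = 1/2.0473 = 0.4885
[CO2*] = α₀ × DIC = 0.4885 × 2.07 = 1.01 mmol/L

[CO2*] = 1.01 mmol/L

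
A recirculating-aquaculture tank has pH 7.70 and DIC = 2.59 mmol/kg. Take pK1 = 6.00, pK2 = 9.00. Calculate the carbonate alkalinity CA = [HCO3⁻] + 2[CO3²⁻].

CA = [HCO3⁻] + 2[CO3²⁻] = (α₁ + 2α₂)·DIC
At pH 7.70: [H⁺]/K1 = 10^-1.70 = 0.019953, K2/[H⁺] = 10^-1.30 = 0.050119
α₁ = 1/(1 + 0.019953 + 0.050119) = 1/1.0701 = 0.9345; α₂ = α₁·K2/[H⁺] = 0.04684
α₁ + 2α₂ = 1.0282
CA = 1.0282 × 2.59 = 2.66 mmol/kg

CA = 2.66 mmol/kg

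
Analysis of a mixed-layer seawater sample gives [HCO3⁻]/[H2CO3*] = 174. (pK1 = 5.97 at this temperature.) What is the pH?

From K1 = [H⁺][HCO3⁻]/[H2CO3*]:  pH = pK1 + log₁₀([HCO3⁻]/[H2CO3*])
log₁₀(174) = +2.241
pH = 5.97 + (+2.241) = 8.21

pH = 8.21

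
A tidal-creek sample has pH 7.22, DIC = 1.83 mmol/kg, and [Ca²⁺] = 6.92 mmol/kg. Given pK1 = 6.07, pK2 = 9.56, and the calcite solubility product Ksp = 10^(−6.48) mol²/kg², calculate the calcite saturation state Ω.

Ω = 0.163

α₂ = 1 / (1 + [H⁺]/K2 + [H⁺]²/(K1K2)) = 1 / (1 + 10^+2.34 + 10^+1.19)
   = 1 / (1 + 218.78 + 15.488) = 1/235.26 = 0.004251
[CO3²⁻] = α₂ × DIC = 0.004251 × 1.83 = 0.007778 mmol/kg = 7.778 μmol/kg
Ksp = 10^(−6.48) = 3.311×10^-7
Ω = [Ca²⁺][CO3²⁻]/Ksp = (6.92×10^-3)(7.778×10^-6) / 3.311×10^-7 = 0.163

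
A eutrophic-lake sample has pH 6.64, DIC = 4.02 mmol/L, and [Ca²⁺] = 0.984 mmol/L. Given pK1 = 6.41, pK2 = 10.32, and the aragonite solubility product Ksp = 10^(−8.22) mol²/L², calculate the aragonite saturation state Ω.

Ω = 0.0863

α₂ = 1 / (1 + [H⁺]/K2 + [H⁺]²/(K1K2)) = 1 / (1 + 10^+3.68 + 10^+3.45)
   = 1 / (1 + 4786.3 + 2818.4) = 1/7605.7 = 0.0001315
[CO3²⁻] = α₂ × DIC = 0.0001315 × 4.02 = 0.0005286 mmol/L = 0.5286 μmol/L
Ksp = 10^(−8.22) = 6.026×10^-9
Ω = [Ca²⁺][CO3²⁻]/Ksp = (0.984×10^-3)(5.286×10^-7) / 6.026×10^-9 = 0.0863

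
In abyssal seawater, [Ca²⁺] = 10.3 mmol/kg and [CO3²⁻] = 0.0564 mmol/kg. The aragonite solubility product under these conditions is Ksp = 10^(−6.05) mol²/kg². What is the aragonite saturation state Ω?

Ksp = 10^(−6.05) = 8.913×10^-7
Ω = [Ca²⁺][CO3²⁻]/Ksp = (10.3×10^-3)(0.0564×10^-3) / 8.913×10^-7 = 0.652

Ω = 0.652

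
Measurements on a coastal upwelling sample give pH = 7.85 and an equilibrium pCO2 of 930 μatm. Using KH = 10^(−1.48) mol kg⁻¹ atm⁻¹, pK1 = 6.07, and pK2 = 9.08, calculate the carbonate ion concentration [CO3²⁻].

[CO2*] = KH · pCO2 = 10^(−1.48) × 930×10^-6 = 3.080×10^-5 mol/kg
α₀ = 1/(1 + K1/[H⁺] + K1K2/[H⁺]²) = 1/(1 + 10^+1.78 + 10^+0.55) = 0.01543
DIC = [CO2*]/α₀ = 3.080×10^-5 / 0.01543 = 1.996 mmol/kg
[CO3²⁻] = α₂·DIC; α₂ = 0.05475, so [CO3²⁻] = 0.05475 × 1.996 = 0.109 mmol/kg

[CO3²⁻] = 0.109 mmol/kg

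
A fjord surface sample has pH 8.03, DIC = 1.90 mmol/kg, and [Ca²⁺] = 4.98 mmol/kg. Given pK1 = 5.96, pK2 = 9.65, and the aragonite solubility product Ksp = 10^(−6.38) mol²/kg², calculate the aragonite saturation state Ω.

Ω = 0.527

α₂ = 1 / (1 + [H⁺]/K2 + [H⁺]²/(K1K2)) = 1 / (1 + 10^+1.62 + 10^-0.45)
   = 1 / (1 + 41.687 + 0.35481) = 1/43.042 = 0.02323
[CO3²⁻] = α₂ × DIC = 0.02323 × 1.90 = 0.04414 mmol/kg
Ksp = 10^(−6.38) = 4.169×10^-7
Ω = [Ca²⁺][CO3²⁻]/Ksp = (4.98×10^-3)(4.414×10^-5) / 4.169×10^-7 = 0.527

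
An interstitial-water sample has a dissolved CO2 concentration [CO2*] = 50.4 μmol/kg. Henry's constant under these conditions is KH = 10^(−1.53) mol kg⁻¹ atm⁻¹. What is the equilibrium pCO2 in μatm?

KH = 10^(−1.53) = 2.951×10^-2 mol kg⁻¹ atm⁻¹
pCO2 = [CO2*]/KH = 50.4×10^-6 / 2.951×10^-2 = 1.71×10^-3 atm = 1710 μatm

pCO2 = 1710 μatm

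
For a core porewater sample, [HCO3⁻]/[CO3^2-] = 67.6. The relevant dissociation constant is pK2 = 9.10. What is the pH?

From K2 = [H⁺][CO3^2-]/[HCO3⁻]:  pH = pK2 − log₁₀([HCO3⁻]/[CO3^2-])
log₁₀(67.6) = +1.830
pH = 9.10 − (+1.830) = 7.27

pH = 7.27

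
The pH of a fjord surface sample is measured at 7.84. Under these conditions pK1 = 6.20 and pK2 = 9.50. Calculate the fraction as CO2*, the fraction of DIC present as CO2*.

α₀ = 1 / (1 + K1/[H⁺] + K1K2/[H⁺]²) = 1 / (1 + 10^+1.64 + 10^-0.02)
   = 1 / (1 + 43.652 + 0.95499) = 1/45.607 = 0.02193

α₀ = 0.0219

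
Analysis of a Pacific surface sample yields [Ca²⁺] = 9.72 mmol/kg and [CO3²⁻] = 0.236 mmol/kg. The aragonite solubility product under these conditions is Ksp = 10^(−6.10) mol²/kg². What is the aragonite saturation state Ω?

Ω = 2.89

Ksp = 10^(−6.10) = 7.943×10^-7
Ω = [Ca²⁺][CO3²⁻]/Ksp = (9.72×10^-3)(0.236×10^-3) / 7.943×10^-7 = 2.89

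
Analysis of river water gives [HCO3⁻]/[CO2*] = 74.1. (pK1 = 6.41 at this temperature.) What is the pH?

pH = 8.28

From K1 = [H⁺][HCO3⁻]/[CO2*]:  pH = pK1 + log₁₀([HCO3⁻]/[CO2*])
log₁₀(74.1) = +1.870
pH = 6.41 + (+1.870) = 8.28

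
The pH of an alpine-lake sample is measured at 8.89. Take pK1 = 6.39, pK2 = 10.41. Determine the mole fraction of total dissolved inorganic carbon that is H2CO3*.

α₀ = 0.00306

α₀ = 1 / (1 + K1/[H⁺] + K1K2/[H⁺]²) = 1 / (1 + 10^+2.50 + 10^+0.98)
   = 1 / (1 + 316.23 + 9.5499) = 1/326.78 = 0.003060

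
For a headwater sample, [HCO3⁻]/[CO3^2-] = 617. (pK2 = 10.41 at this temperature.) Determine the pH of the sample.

pH = 7.62

From K2 = [H⁺][CO3^2-]/[HCO3⁻]:  pH = pK2 − log₁₀([HCO3⁻]/[CO3^2-])
log₁₀(617) = +2.790
pH = 10.41 − (+2.790) = 7.62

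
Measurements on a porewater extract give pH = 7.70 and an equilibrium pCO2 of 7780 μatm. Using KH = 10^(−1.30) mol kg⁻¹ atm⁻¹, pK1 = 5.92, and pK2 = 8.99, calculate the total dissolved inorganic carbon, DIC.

DIC = 25.1 mmol/kg

[CO2*] = KH · pCO2 = 10^(−1.30) × 7780×10^-6 = 3.899×10^-4 mol/kg
α₀ = 1/(1 + K1/[H⁺] + K1K2/[H⁺]²) = 1/(1 + 10^+1.78 + 10^+0.49) = 0.01554
DIC = [CO2*]/α₀ = 3.899×10^-4 / 0.01554 = 25.1 mmol/kg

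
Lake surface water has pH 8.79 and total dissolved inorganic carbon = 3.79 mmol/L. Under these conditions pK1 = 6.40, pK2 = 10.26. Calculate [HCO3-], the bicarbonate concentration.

α₁ = 1 / (1 + [H⁺]/K1 + K2/[H⁺]) = 1 / (1 + 10^-2.39 + 10^-1.47)
   = 1 / (1 + 0.0040738 + 0.033884) = 1/1.0380 = 0.9634
[HCO3⁻] = α₁ × DIC = 0.9634 × 3.79 = 3.65 mmol/L

[HCO3⁻] = 3.65 mmol/L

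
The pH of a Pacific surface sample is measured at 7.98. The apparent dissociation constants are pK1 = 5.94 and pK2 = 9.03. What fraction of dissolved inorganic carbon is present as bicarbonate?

α₁ = 1 / (1 + [H⁺]/K1 + K2/[H⁺]) = 1 / (1 + 10^-2.04 + 10^-1.05)
   = 1 / (1 + 0.0091201 + 0.089125) = 1/1.0982 = 0.9105

α₁ = 0.911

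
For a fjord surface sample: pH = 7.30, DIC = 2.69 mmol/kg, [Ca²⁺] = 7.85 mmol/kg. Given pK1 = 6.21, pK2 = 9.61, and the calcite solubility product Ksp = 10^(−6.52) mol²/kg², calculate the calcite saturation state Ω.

α₂ = 1 / (1 + [H⁺]/K2 + [H⁺]²/(K1K2)) = 1 / (1 + 10^+2.31 + 10^+1.22)
   = 1 / (1 + 204.17 + 16.596) = 1/221.77 = 0.004509
[CO3²⁻] = α₂ × DIC = 0.004509 × 2.69 = 0.01213 mmol/kg = 12.13 μmol/kg
Ksp = 10^(−6.52) = 3.020×10^-7
Ω = [Ca²⁺][CO3²⁻]/Ksp = (7.85×10^-3)(1.213×10^-5) / 3.020×10^-7 = 0.315

Ω = 0.315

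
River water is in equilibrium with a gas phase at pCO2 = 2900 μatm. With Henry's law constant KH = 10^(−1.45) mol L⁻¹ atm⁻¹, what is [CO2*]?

KH = 10^(−1.45) = 3.548×10^-2 mol L⁻¹ atm⁻¹
[CO2*] = KH · pCO2 = 3.548×10^-2 × 2900×10^-6 atm = 1.03×10^-4 mol/L

[CO2*] = 103 μmol/L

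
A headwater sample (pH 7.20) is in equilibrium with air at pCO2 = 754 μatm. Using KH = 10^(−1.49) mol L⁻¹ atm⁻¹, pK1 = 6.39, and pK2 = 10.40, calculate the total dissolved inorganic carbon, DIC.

DIC = 0.182 mmol/L

[CO2*] = KH · pCO2 = 10^(−1.49) × 754×10^-6 = 2.440×10^-5 mol/L
α₀ = 1/(1 + K1/[H⁺] + K1K2/[H⁺]²) = 1/(1 + 10^+0.81 + 10^-2.39) = 0.1340
DIC = [CO2*]/α₀ = 2.440×10^-5 / 0.1340 = 0.182 mmol/L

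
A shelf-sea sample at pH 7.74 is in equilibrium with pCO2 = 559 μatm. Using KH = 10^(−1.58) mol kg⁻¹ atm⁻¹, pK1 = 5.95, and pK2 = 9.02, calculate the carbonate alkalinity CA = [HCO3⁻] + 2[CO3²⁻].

CA = 1.00 mmol/kg

[CO2*] = KH · pCO2 = 10^(−1.58) × 559×10^-6 = 1.470×10^-5 mol/kg
α₀ = 1/(1 + K1/[H⁺] + K1K2/[H⁺]²) = 1/(1 + 10^+1.79 + 10^+0.51) = 0.01518
DIC = [CO2*]/α₀ = 1.470×10^-5 / 0.01518 = 0.9689 mmol/kg
CA = (α₁ + 2α₂)·DIC = (0.9357 + 2×0.04911) × 0.9689 = 1.00 mmol/kg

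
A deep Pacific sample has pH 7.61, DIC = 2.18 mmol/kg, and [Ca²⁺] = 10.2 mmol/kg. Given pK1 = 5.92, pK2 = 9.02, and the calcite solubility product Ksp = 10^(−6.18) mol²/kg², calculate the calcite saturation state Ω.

α₂ = 1 / (1 + [H⁺]/K2 + [H⁺]²/(K1K2)) = 1 / (1 + 10^+1.41 + 10^-0.28)
   = 1 / (1 + 25.704 + 0.52481) = 1/27.229 = 0.03673
[CO3²⁻] = α₂ × DIC = 0.03673 × 2.18 = 0.08006 mmol/kg
Ksp = 10^(−6.18) = 6.607×10^-7
Ω = [Ca²⁺][CO3²⁻]/Ksp = (10.2×10^-3)(8.006×10^-5) / 6.607×10^-7 = 1.24

Ω = 1.24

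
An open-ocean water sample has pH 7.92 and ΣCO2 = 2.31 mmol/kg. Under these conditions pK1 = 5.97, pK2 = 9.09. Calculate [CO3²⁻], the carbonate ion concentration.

α₂ = 1 / (1 + [H⁺]/K2 + [H⁺]²/(K1K2)) = 1 / (1 + 10^+1.17 + 10^-0.78)
   = 1 / (1 + 14.791 + 0.16596) = 1/15.957 = 0.06267
[CO3²⁻] = α₂ × DIC = 0.06267 × 2.31 = 0.145 mmol/kg

[CO3²⁻] = 0.145 mmol/kg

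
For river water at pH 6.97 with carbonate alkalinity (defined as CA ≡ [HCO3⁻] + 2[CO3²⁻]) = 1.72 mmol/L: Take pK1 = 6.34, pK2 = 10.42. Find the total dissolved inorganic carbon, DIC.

DIC = 2.12 mmol/L

CA = [HCO3⁻] + 2[CO3²⁻] = (α₁ + 2α₂)·DIC
At pH 6.97: [H⁺]/K1 = 10^-0.63 = 0.23442, K2/[H⁺] = 10^-3.45 = 0.00035481
α₁ = 1/(1 + 0.23442 + 0.00035481) = 1/1.2348 = 0.8099; α₂ = α₁·K2/[H⁺] = 0.0002874
α₁ + 2α₂ = 0.8104
DIC = CA / (α₁ + 2α₂) = 1.72 / 0.8104 = 2.12 mmol/L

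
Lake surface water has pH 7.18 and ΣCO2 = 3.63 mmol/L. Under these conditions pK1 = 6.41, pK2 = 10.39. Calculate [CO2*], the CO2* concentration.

[CO2*] = 0.527 mmol/L

α₀ = 1 / (1 + K1/[H⁺] + K1K2/[H⁺]²) = 1 / (1 + 10^+0.77 + 10^-2.44)
   = 1 / (1 + 5.8884 + 0.0036308) = 1/6.8921 = 0.1451
[CO2*] = α₀ × DIC = 0.1451 × 3.63 = 0.527 mmol/L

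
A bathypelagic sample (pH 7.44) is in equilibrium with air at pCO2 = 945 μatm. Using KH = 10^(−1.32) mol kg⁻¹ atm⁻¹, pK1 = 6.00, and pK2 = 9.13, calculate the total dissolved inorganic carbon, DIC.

DIC = 1.32 mmol/kg

[CO2*] = KH · pCO2 = 10^(−1.32) × 945×10^-6 = 4.523×10^-5 mol/kg
α₀ = 1/(1 + K1/[H⁺] + K1K2/[H⁺]²) = 1/(1 + 10^+1.44 + 10^-0.25) = 0.03436
DIC = [CO2*]/α₀ = 4.523×10^-5 / 0.03436 = 1.32 mmol/kg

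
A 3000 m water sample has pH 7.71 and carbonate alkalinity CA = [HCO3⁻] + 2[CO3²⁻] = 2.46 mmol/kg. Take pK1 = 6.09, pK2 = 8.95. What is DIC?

CA = [HCO3⁻] + 2[CO3²⁻] = (α₁ + 2α₂)·DIC
At pH 7.71: [H⁺]/K1 = 10^-1.62 = 0.023988, K2/[H⁺] = 10^-1.24 = 0.057544
α₁ = 1/(1 + 0.023988 + 0.057544) = 1/1.0815 = 0.9246; α₂ = α₁·K2/[H⁺] = 0.05321
α₁ + 2α₂ = 1.0310
DIC = CA / (α₁ + 2α₂) = 2.46 / 1.0310 = 2.39 mmol/kg

DIC = 2.39 mmol/kg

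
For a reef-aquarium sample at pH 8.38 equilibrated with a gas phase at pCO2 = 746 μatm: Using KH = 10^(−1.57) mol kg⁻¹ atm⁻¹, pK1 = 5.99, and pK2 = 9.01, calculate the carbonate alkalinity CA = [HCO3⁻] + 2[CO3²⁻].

CA = 7.24 mmol/kg

[CO2*] = KH · pCO2 = 10^(−1.57) × 746×10^-6 = 2.008×10^-5 mol/kg
α₀ = 1/(1 + K1/[H⁺] + K1K2/[H⁺]²) = 1/(1 + 10^+2.39 + 10^+1.76) = 0.003289
DIC = [CO2*]/α₀ = 2.008×10^-5 / 0.003289 = 6.104 mmol/kg
CA = (α₁ + 2α₂)·DIC = (0.8074 + 2×0.1893) × 6.104 = 7.24 mmol/kg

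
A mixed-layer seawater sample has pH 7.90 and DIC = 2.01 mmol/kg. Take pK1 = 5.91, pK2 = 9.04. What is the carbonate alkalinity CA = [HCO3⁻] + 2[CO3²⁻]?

CA = [HCO3⁻] + 2[CO3²⁻] = (α₁ + 2α₂)·DIC
At pH 7.90: [H⁺]/K1 = 10^-1.99 = 0.010233, K2/[H⁺] = 10^-1.14 = 0.072444
α₁ = 1/(1 + 0.010233 + 0.072444) = 1/1.0827 = 0.9236; α₂ = α₁·K2/[H⁺] = 0.06691
α₁ + 2α₂ = 1.0575
CA = 1.0575 × 2.01 = 2.13 mmol/kg

CA = 2.13 mmol/kg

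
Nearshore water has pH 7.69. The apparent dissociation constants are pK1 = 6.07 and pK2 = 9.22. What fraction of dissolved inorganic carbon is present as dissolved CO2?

α₀ = 0.0228

α₀ = 1 / (1 + K1/[H⁺] + K1K2/[H⁺]²) = 1 / (1 + 10^+1.62 + 10^+0.09)
   = 1 / (1 + 41.687 + 1.2303) = 1/43.917 = 0.02277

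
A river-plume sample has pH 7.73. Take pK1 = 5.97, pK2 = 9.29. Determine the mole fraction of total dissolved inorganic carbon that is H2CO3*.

α₀ = 0.0166

α₀ = 1 / (1 + K1/[H⁺] + K1K2/[H⁺]²) = 1 / (1 + 10^+1.76 + 10^+0.20)
   = 1 / (1 + 57.544 + 1.5849) = 1/60.129 = 0.01663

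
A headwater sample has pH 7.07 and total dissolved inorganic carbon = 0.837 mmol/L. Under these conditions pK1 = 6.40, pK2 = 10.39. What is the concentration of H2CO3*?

[CO2*] = 0.147 mmol/L

α₀ = 1 / (1 + K1/[H⁺] + K1K2/[H⁺]²) = 1 / (1 + 10^+0.67 + 10^-2.65)
   = 1 / (1 + 4.6774 + 0.0022387) = 1/5.6796 = 0.1761
[CO2*] = α₀ × DIC = 0.1761 × 0.837 = 0.147 mmol/L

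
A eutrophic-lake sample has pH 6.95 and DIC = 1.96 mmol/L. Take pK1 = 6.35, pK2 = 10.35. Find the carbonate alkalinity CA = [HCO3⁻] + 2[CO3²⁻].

CA = [HCO3⁻] + 2[CO3²⁻] = (α₁ + 2α₂)·DIC
At pH 6.95: [H⁺]/K1 = 10^-0.60 = 0.25119, K2/[H⁺] = 10^-3.40 = 0.00039811
α₁ = 1/(1 + 0.25119 + 0.00039811) = 1/1.2516 = 0.7990; α₂ = α₁·K2/[H⁺] = 0.0003181
α₁ + 2α₂ = 0.7996
CA = 0.7996 × 1.96 = 1.57 mmol/L

CA = 1.57 mmol/L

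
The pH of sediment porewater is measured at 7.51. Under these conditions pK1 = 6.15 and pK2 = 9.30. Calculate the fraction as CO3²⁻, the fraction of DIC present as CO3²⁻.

α₂ = 0.0153

α₂ = 1 / (1 + [H⁺]/K2 + [H⁺]²/(K1K2)) = 1 / (1 + 10^+1.79 + 10^+0.43)
   = 1 / (1 + 61.660 + 2.6915) = 1/65.351 = 0.01530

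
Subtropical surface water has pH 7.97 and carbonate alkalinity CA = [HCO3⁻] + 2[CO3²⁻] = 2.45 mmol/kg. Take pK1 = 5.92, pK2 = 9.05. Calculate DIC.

DIC = 2.29 mmol/kg

CA = [HCO3⁻] + 2[CO3²⁻] = (α₁ + 2α₂)·DIC
At pH 7.97: [H⁺]/K1 = 10^-2.05 = 0.0089125, K2/[H⁺] = 10^-1.08 = 0.083176
α₁ = 1/(1 + 0.0089125 + 0.083176) = 1/1.0921 = 0.9157; α₂ = α₁·K2/[H⁺] = 0.07616
α₁ + 2α₂ = 1.0680
DIC = CA / (α₁ + 2α₂) = 2.45 / 1.0680 = 2.29 mmol/kg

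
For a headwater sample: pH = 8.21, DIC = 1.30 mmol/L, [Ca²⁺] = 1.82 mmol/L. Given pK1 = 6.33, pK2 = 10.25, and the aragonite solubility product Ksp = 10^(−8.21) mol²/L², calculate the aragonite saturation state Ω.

Ω = 3.42

α₂ = 1 / (1 + [H⁺]/K2 + [H⁺]²/(K1K2)) = 1 / (1 + 10^+2.04 + 10^+0.16)
   = 1 / (1 + 109.65 + 1.4454) = 1/112.09 = 0.008921
[CO3²⁻] = α₂ × DIC = 0.008921 × 1.30 = 0.01160 mmol/L = 11.60 μmol/L
Ksp = 10^(−8.21) = 6.166×10^-9
Ω = [Ca²⁺][CO3²⁻]/Ksp = (1.82×10^-3)(1.160×10^-5) / 6.166×10^-9 = 3.42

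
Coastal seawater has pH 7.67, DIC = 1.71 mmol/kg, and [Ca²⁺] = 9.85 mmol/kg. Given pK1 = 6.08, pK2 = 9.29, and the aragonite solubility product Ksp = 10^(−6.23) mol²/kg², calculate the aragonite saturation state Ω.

Ω = 0.654

α₂ = 1 / (1 + [H⁺]/K2 + [H⁺]²/(K1K2)) = 1 / (1 + 10^+1.62 + 10^+0.03)
   = 1 / (1 + 41.687 + 1.0715) = 1/43.758 = 0.02285
[CO3²⁻] = α₂ × DIC = 0.02285 × 1.71 = 0.03908 mmol/kg
Ksp = 10^(−6.23) = 5.888×10^-7
Ω = [Ca²⁺][CO3²⁻]/Ksp = (9.85×10^-3)(3.908×10^-5) / 5.888×10^-7 = 0.654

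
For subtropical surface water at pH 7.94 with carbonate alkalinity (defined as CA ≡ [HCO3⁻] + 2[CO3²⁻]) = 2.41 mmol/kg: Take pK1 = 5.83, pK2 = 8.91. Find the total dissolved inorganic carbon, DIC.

CA = [HCO3⁻] + 2[CO3²⁻] = (α₁ + 2α₂)·DIC
At pH 7.94: [H⁺]/K1 = 10^-2.11 = 0.0077625, K2/[H⁺] = 10^-0.97 = 0.10715
α₁ = 1/(1 + 0.0077625 + 0.10715) = 1/1.1149 = 0.8969; α₂ = α₁·K2/[H⁺] = 0.09611
α₁ + 2α₂ = 1.0891
DIC = CA / (α₁ + 2α₂) = 2.41 / 1.0891 = 2.21 mmol/kg

DIC = 2.21 mmol/kg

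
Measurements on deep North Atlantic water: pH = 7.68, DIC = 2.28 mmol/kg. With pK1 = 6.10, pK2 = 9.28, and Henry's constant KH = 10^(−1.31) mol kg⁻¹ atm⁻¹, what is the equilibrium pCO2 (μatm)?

pCO2 = 1160 μatm

α₀ = 1 / (1 + K1/[H⁺] + K1K2/[H⁺]²) = 1 / (1 + 10^+1.58 + 10^-0.02)
   = 1 / (1 + 38.019 + 0.95499) = 1/39.974 = 0.02502
[CO2*] = α₀ × DIC = 0.02502 × 2.28 = 0.05704 mmol/kg
pCO2 = [CO2*]/KH = 5.704×10^-5 / 4.898×10^-2 = 1160 μatm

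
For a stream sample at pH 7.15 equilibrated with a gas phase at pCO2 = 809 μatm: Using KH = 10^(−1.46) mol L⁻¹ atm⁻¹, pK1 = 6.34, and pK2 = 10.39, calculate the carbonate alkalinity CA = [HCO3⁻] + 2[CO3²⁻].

[CO2*] = KH · pCO2 = 10^(−1.46) × 809×10^-6 = 2.805×10^-5 mol/L
α₀ = 1/(1 + K1/[H⁺] + K1K2/[H⁺]²) = 1/(1 + 10^+0.81 + 10^-2.43) = 0.1340
DIC = [CO2*]/α₀ = 2.805×10^-5 / 0.1340 = 0.2093 mmol/L
CA = (α₁ + 2α₂)·DIC = (0.8655 + 2×0.0004980) × 0.2093 = 0.181 mmol/L

CA = 0.181 mmol/L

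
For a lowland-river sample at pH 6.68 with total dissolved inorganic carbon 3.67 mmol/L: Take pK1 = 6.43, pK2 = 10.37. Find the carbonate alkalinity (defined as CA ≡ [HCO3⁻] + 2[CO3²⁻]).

CA = [HCO3⁻] + 2[CO3²⁻] = (α₁ + 2α₂)·DIC
At pH 6.68: [H⁺]/K1 = 10^-0.25 = 0.56234, K2/[H⁺] = 10^-3.69 = 0.00020417
α₁ = 1/(1 + 0.56234 + 0.00020417) = 1/1.5625 = 0.6400; α₂ = α₁·K2/[H⁺] = 0.0001307
α₁ + 2α₂ = 0.6402
CA = 0.6402 × 3.67 = 2.35 mmol/L

CA = 2.35 mmol/L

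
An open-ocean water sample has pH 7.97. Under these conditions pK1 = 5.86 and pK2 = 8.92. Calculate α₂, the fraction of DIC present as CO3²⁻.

α₂ = 1 / (1 + [H⁺]/K2 + [H⁺]²/(K1K2)) = 1 / (1 + 10^+0.95 + 10^-1.16)
   = 1 / (1 + 8.9125 + 0.069183) = 1/9.9817 = 0.1002

α₂ = 0.100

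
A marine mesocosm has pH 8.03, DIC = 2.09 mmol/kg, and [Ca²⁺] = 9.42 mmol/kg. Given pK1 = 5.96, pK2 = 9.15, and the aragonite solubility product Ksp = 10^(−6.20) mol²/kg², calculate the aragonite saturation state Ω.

Ω = 2.18

α₂ = 1 / (1 + [H⁺]/K2 + [H⁺]²/(K1K2)) = 1 / (1 + 10^+1.12 + 10^-0.95)
   = 1 / (1 + 13.183 + 0.11220) = 1/14.295 = 0.06996
[CO3²⁻] = α₂ × DIC = 0.06996 × 2.09 = 0.1462 mmol/kg
Ksp = 10^(−6.20) = 6.310×10^-7
Ω = [Ca²⁺][CO3²⁻]/Ksp = (9.42×10^-3)(1.462×10^-4) / 6.310×10^-7 = 2.18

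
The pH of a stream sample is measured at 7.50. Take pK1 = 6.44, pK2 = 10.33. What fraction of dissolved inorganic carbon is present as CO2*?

α₀ = 1 / (1 + K1/[H⁺] + K1K2/[H⁺]²) = 1 / (1 + 10^+1.06 + 10^-1.77)
   = 1 / (1 + 11.482 + 0.016982) = 1/12.499 = 0.08001

α₀ = 0.0800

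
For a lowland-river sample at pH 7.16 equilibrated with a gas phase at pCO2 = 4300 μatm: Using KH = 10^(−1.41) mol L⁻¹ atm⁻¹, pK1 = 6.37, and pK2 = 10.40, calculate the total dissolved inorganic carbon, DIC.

[CO2*] = KH · pCO2 = 10^(−1.41) × 4300×10^-6 = 1.673×10^-4 mol/L
α₀ = 1/(1 + K1/[H⁺] + K1K2/[H⁺]²) = 1/(1 + 10^+0.79 + 10^-2.45) = 0.1395
DIC = [CO2*]/α₀ = 1.673×10^-4 / 0.1395 = 1.20 mmol/L

DIC = 1.20 mmol/L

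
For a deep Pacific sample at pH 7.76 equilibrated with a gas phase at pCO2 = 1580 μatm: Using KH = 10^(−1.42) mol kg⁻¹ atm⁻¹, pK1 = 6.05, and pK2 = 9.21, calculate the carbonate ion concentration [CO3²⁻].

[CO2*] = KH · pCO2 = 10^(−1.42) × 1580×10^-6 = 6.007×10^-5 mol/kg
α₀ = 1/(1 + K1/[H⁺] + K1K2/[H⁺]²) = 1/(1 + 10^+1.71 + 10^+0.26) = 0.01848
DIC = [CO2*]/α₀ = 6.007×10^-5 / 0.01848 = 3.250 mmol/kg
[CO3²⁻] = α₂·DIC; α₂ = 0.03363, so [CO3²⁻] = 0.03363 × 3.250 = 0.109 mmol/kg

[CO3²⁻] = 0.109 mmol/kg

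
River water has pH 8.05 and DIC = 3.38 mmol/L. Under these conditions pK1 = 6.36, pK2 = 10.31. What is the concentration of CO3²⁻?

[CO3²⁻] = 18.1 μmol/L

α₂ = 1 / (1 + [H⁺]/K2 + [H⁺]²/(K1K2)) = 1 / (1 + 10^+2.26 + 10^+0.57)
   = 1 / (1 + 181.97 + 3.7154) = 1/186.69 = 0.005357
[CO3²⁻] = α₂ × DIC = 0.005357 × 3.38 = 0.0181 mmol/L = 18.1 μmol/L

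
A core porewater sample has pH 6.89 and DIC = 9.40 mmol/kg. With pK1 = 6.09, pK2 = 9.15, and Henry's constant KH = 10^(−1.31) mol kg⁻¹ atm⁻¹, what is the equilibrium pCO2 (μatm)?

pCO2 = 2.61×10^4 μatm

α₀ = 1 / (1 + K1/[H⁺] + K1K2/[H⁺]²) = 1 / (1 + 10^+0.80 + 10^-1.46)
   = 1 / (1 + 6.3096 + 0.034674) = 1/7.3442 = 0.1362
[CO2*] = α₀ × DIC = 0.1362 × 9.40 = 1.280 mmol/kg
pCO2 = [CO2*]/KH = 1.280×10^-3 / 4.898×10^-2 = 2.61×10^4 μatm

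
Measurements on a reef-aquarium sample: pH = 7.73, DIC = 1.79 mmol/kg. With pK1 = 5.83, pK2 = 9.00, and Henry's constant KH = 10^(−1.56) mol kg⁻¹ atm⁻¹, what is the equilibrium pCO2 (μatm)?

α₀ = 1 / (1 + K1/[H⁺] + K1K2/[H⁺]²) = 1 / (1 + 10^+1.90 + 10^+0.63)
   = 1 / (1 + 79.433 + 4.2658) = 1/84.699 = 0.01181
[CO2*] = α₀ × DIC = 0.01181 × 1.79 = 0.02113 mmol/kg
pCO2 = [CO2*]/KH = 2.113×10^-5 / 2.754×10^-2 = 767 μatm

pCO2 = 767 μatm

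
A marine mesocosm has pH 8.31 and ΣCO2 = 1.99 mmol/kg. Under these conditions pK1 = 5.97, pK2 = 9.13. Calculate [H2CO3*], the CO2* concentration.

α₀ = 1 / (1 + K1/[H⁺] + K1K2/[H⁺]²) = 1 / (1 + 10^+2.34 + 10^+1.52)
   = 1 / (1 + 218.78 + 33.113) = 1/252.89 = 0.003954
[CO2*] = α₀ × DIC = 0.003954 × 1.99 = 0.00787 mmol/kg = 7.87 μmol/kg

[CO2*] = 7.87 μmol/kg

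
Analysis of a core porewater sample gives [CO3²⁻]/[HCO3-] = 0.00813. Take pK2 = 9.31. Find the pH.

From K2 = [H⁺][CO3²⁻]/[HCO3-]:  pH = pK2 + log₁₀([CO3²⁻]/[HCO3-])
log₁₀(0.00813) = -2.090
pH = 9.31 + (-2.090) = 7.22

pH = 7.22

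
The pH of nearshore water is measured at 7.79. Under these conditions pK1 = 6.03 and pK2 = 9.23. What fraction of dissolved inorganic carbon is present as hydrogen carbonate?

α₁ = 1 / (1 + [H⁺]/K1 + K2/[H⁺]) = 1 / (1 + 10^-1.76 + 10^-1.44)
   = 1 / (1 + 0.017378 + 0.036308) = 1/1.0537 = 0.9490

α₁ = 0.949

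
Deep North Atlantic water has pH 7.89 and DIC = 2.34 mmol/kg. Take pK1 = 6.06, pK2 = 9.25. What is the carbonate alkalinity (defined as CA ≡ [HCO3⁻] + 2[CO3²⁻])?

CA = 2.40 mmol/kg

CA = [HCO3⁻] + 2[CO3²⁻] = (α₁ + 2α₂)·DIC
At pH 7.89: [H⁺]/K1 = 10^-1.83 = 0.014791, K2/[H⁺] = 10^-1.36 = 0.043652
α₁ = 1/(1 + 0.014791 + 0.043652) = 1/1.0584 = 0.9448; α₂ = α₁·K2/[H⁺] = 0.04124
α₁ + 2α₂ = 1.0273
CA = 1.0273 × 2.34 = 2.40 mmol/kg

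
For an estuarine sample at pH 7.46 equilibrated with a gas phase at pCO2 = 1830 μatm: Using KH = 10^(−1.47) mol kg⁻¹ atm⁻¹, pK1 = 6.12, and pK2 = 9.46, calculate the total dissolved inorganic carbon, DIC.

[CO2*] = KH · pCO2 = 10^(−1.47) × 1830×10^-6 = 6.201×10^-5 mol/kg
α₀ = 1/(1 + K1/[H⁺] + K1K2/[H⁺]²) = 1/(1 + 10^+1.34 + 10^-0.66) = 0.04330
DIC = [CO2*]/α₀ = 6.201×10^-5 / 0.04330 = 1.43 mmol/kg

DIC = 1.43 mmol/kg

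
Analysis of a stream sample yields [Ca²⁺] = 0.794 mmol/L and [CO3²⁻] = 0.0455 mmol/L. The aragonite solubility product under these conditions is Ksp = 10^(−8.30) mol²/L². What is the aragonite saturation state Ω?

Ksp = 10^(−8.30) = 5.012×10^-9
Ω = [Ca²⁺][CO3²⁻]/Ksp = (0.794×10^-3)(0.0455×10^-3) / 5.012×10^-9 = 7.21

Ω = 7.21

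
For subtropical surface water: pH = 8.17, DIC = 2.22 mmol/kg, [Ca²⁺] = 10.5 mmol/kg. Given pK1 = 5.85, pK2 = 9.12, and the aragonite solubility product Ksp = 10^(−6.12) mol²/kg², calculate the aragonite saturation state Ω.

Ω = 3.09

α₂ = 1 / (1 + [H⁺]/K2 + [H⁺]²/(K1K2)) = 1 / (1 + 10^+0.95 + 10^-1.37)
   = 1 / (1 + 8.9125 + 0.042658) = 1/9.9552 = 0.1005
[CO3²⁻] = α₂ × DIC = 0.1005 × 2.22 = 0.2230 mmol/kg
Ksp = 10^(−6.12) = 7.586×10^-7
Ω = [Ca²⁺][CO3²⁻]/Ksp = (10.5×10^-3)(2.230×10^-4) / 7.586×10^-7 = 3.09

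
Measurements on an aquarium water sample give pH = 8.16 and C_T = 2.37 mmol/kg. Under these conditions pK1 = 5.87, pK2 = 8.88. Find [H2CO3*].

α₀ = 1 / (1 + K1/[H⁺] + K1K2/[H⁺]²) = 1 / (1 + 10^+2.29 + 10^+1.57)
   = 1 / (1 + 194.98 + 37.154) = 1/233.14 = 0.004289
[CO2*] = α₀ × DIC = 0.004289 × 2.37 = 0.0102 mmol/kg = 10.2 μmol/kg

[CO2*] = 10.2 μmol/kg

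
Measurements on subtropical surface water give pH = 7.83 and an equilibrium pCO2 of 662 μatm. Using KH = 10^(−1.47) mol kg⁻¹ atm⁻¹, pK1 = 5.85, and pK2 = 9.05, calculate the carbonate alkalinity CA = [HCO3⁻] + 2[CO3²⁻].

[CO2*] = KH · pCO2 = 10^(−1.47) × 662×10^-6 = 2.243×10^-5 mol/kg
α₀ = 1/(1 + K1/[H⁺] + K1K2/[H⁺]²) = 1/(1 + 10^+1.98 + 10^+0.76) = 0.009780
DIC = [CO2*]/α₀ = 2.243×10^-5 / 0.009780 = 2.294 mmol/kg
CA = (α₁ + 2α₂)·DIC = (0.9339 + 2×0.05628) × 2.294 = 2.40 mmol/kg

CA = 2.40 mmol/kg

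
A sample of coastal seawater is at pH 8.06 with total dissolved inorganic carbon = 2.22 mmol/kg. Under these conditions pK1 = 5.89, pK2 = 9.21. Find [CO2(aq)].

[CO2*] = 13.9 μmol/kg

α₀ = 1 / (1 + K1/[H⁺] + K1K2/[H⁺]²) = 1 / (1 + 10^+2.17 + 10^+1.02)
   = 1 / (1 + 147.91 + 10.471) = 1/159.38 = 0.006274
[CO2*] = α₀ × DIC = 0.006274 × 2.22 = 0.0139 mmol/kg = 13.9 μmol/kg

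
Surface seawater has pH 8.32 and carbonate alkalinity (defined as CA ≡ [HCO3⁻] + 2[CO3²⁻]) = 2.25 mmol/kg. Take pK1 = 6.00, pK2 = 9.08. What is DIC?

DIC = 1.97 mmol/kg

CA = [HCO3⁻] + 2[CO3²⁻] = (α₁ + 2α₂)·DIC
At pH 8.32: [H⁺]/K1 = 10^-2.32 = 0.0047863, K2/[H⁺] = 10^-0.76 = 0.17378
α₁ = 1/(1 + 0.0047863 + 0.17378) = 1/1.1786 = 0.8485; α₂ = α₁·K2/[H⁺] = 0.1475
α₁ + 2α₂ = 1.1434
DIC = CA / (α₁ + 2α₂) = 2.25 / 1.1434 = 1.97 mmol/kg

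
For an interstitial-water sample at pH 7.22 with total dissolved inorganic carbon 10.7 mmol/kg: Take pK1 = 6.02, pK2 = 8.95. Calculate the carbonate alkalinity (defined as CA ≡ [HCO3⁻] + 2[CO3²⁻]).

CA = [HCO3⁻] + 2[CO3²⁻] = (α₁ + 2α₂)·DIC
At pH 7.22: [H⁺]/K1 = 10^-1.20 = 0.063096, K2/[H⁺] = 10^-1.73 = 0.018621
α₁ = 1/(1 + 0.063096 + 0.018621) = 1/1.0817 = 0.9245; α₂ = α₁·K2/[H⁺] = 0.01721
α₁ + 2α₂ = 0.9589
CA = 0.9589 × 10.7 = 10.3 mmol/kg

CA = 10.3 mmol/kg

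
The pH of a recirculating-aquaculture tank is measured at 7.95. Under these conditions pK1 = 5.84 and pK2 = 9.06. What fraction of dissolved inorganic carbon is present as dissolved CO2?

α₀ = 0.00715

α₀ = 1 / (1 + K1/[H⁺] + K1K2/[H⁺]²) = 1 / (1 + 10^+2.11 + 10^+1.00)
   = 1 / (1 + 128.82 + 10.000) = 1/139.82 = 0.007152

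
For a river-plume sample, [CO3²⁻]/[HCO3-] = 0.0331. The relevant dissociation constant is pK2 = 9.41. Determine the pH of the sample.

pH = 7.93

From K2 = [H⁺][CO3²⁻]/[HCO3-]:  pH = pK2 + log₁₀([CO3²⁻]/[HCO3-])
log₁₀(0.0331) = -1.480
pH = 9.41 + (-1.480) = 7.93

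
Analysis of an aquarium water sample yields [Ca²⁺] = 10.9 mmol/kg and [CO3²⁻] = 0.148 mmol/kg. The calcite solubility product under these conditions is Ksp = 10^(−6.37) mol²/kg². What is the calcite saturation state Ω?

Ksp = 10^(−6.37) = 4.266×10^-7
Ω = [Ca²⁺][CO3²⁻]/Ksp = (10.9×10^-3)(0.148×10^-3) / 4.266×10^-7 = 3.78

Ω = 3.78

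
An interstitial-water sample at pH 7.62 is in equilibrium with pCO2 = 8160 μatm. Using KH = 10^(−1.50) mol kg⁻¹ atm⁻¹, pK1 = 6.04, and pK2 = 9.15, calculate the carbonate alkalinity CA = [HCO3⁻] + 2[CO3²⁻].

[CO2*] = KH · pCO2 = 10^(−1.50) × 8160×10^-6 = 2.580×10^-4 mol/kg
α₀ = 1/(1 + K1/[H⁺] + K1K2/[H⁺]²) = 1/(1 + 10^+1.58 + 10^+0.05) = 0.02491
DIC = [CO2*]/α₀ = 2.580×10^-4 / 0.02491 = 10.36 mmol/kg
CA = (α₁ + 2α₂)·DIC = (0.9471 + 2×0.02795) × 10.36 = 10.4 mmol/kg

CA = 10.4 mmol/kg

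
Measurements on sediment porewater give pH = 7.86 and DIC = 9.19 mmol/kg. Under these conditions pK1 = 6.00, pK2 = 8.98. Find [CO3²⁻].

[CO3²⁻] = 0.640 mmol/kg

α₂ = 1 / (1 + [H⁺]/K2 + [H⁺]²/(K1K2)) = 1 / (1 + 10^+1.12 + 10^-0.74)
   = 1 / (1 + 13.183 + 0.18197) = 1/14.365 = 0.06962
[CO3²⁻] = α₂ × DIC = 0.06962 × 9.19 = 0.640 mmol/kg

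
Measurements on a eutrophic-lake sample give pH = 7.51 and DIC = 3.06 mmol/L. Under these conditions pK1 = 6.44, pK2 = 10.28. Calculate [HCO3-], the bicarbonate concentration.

α₁ = 1 / (1 + [H⁺]/K1 + K2/[H⁺]) = 1 / (1 + 10^-1.07 + 10^-2.77)
   = 1 / (1 + 0.085114 + 0.0016982) = 1/1.0868 = 0.9201
[HCO3⁻] = α₁ × DIC = 0.9201 × 3.06 = 2.82 mmol/L

[HCO3⁻] = 2.82 mmol/L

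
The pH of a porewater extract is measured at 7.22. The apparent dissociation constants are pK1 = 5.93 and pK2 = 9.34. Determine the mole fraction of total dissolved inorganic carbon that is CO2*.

α₀ = 0.0484

α₀ = 1 / (1 + K1/[H⁺] + K1K2/[H⁺]²) = 1 / (1 + 10^+1.29 + 10^-0.83)
   = 1 / (1 + 19.498 + 0.14791) = 1/20.646 = 0.04843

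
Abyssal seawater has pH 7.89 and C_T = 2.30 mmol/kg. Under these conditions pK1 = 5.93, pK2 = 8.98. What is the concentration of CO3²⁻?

[CO3²⁻] = 0.171 mmol/kg

α₂ = 1 / (1 + [H⁺]/K2 + [H⁺]²/(K1K2)) = 1 / (1 + 10^+1.09 + 10^-0.87)
   = 1 / (1 + 12.303 + 0.13490) = 1/13.438 = 0.07442
[CO3²⁻] = α₂ × DIC = 0.07442 × 2.30 = 0.171 mmol/kg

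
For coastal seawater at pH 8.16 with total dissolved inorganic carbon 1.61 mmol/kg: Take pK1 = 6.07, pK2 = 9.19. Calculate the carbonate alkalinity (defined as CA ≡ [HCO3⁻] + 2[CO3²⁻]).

CA = [HCO3⁻] + 2[CO3²⁻] = (α₁ + 2α₂)·DIC
At pH 8.16: [H⁺]/K1 = 10^-2.09 = 0.0081283, K2/[H⁺] = 10^-1.03 = 0.093325
α₁ = 1/(1 + 0.0081283 + 0.093325) = 1/1.1015 = 0.9079; α₂ = α₁·K2/[H⁺] = 0.08473
α₁ + 2α₂ = 1.0773
CA = 1.0773 × 1.61 = 1.73 mmol/kg

CA = 1.73 mmol/kg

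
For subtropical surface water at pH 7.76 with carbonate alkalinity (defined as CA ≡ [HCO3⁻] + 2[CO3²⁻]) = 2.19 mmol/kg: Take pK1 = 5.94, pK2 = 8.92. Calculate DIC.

DIC = 2.09 mmol/kg

CA = [HCO3⁻] + 2[CO3²⁻] = (α₁ + 2α₂)·DIC
At pH 7.76: [H⁺]/K1 = 10^-1.82 = 0.015136, K2/[H⁺] = 10^-1.16 = 0.069183
α₁ = 1/(1 + 0.015136 + 0.069183) = 1/1.0843 = 0.9222; α₂ = α₁·K2/[H⁺] = 0.06380
α₁ + 2α₂ = 1.0498
DIC = CA / (α₁ + 2α₂) = 2.19 / 1.0498 = 2.09 mmol/kg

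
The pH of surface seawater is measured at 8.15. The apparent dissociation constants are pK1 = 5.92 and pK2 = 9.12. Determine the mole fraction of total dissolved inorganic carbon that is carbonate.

α₂ = 1 / (1 + [H⁺]/K2 + [H⁺]²/(K1K2)) = 1 / (1 + 10^+0.97 + 10^-1.26)
   = 1 / (1 + 9.3325 + 0.054954) = 1/10.387 = 0.09627

α₂ = 0.0963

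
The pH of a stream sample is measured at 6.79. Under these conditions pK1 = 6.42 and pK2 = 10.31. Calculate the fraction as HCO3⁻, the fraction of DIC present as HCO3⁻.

α₁ = 0.701

α₁ = 1 / (1 + [H⁺]/K1 + K2/[H⁺]) = 1 / (1 + 10^-0.37 + 10^-3.52)
   = 1 / (1 + 0.42658 + 0.00030200) = 1/1.4269 = 0.7008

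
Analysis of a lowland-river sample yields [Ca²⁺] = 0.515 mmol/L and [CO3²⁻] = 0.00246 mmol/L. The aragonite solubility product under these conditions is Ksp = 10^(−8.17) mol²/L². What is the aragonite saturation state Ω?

Ω = 0.187

Ksp = 10^(−8.17) = 6.761×10^-9
Ω = [Ca²⁺][CO3²⁻]/Ksp = (0.515×10^-3)(0.00246×10^-3) / 6.761×10^-9 = 0.187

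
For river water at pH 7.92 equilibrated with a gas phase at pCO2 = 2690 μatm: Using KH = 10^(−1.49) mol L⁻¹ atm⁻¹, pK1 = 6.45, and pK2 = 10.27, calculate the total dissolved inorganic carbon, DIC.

[CO2*] = KH · pCO2 = 10^(−1.49) × 2690×10^-6 = 8.705×10^-5 mol/L
α₀ = 1/(1 + K1/[H⁺] + K1K2/[H⁺]²) = 1/(1 + 10^+1.47 + 10^-0.88) = 0.03263
DIC = [CO2*]/α₀ = 8.705×10^-5 / 0.03263 = 2.67 mmol/L

DIC = 2.67 mmol/L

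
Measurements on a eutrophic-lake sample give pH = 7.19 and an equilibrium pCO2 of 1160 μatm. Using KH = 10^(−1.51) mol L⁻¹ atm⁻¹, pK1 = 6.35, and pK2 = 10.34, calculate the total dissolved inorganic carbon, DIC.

DIC = 0.284 mmol/L

[CO2*] = KH · pCO2 = 10^(−1.51) × 1160×10^-6 = 3.585×10^-5 mol/L
α₀ = 1/(1 + K1/[H⁺] + K1K2/[H⁺]²) = 1/(1 + 10^+0.84 + 10^-2.31) = 0.1262
DIC = [CO2*]/α₀ = 3.585×10^-5 / 0.1262 = 0.284 mmol/L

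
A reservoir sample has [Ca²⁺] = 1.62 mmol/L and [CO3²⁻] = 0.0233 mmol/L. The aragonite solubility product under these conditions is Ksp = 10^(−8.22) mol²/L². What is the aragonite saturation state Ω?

Ksp = 10^(−8.22) = 6.026×10^-9
Ω = [Ca²⁺][CO3²⁻]/Ksp = (1.62×10^-3)(0.0233×10^-3) / 6.026×10^-9 = 6.26

Ω = 6.26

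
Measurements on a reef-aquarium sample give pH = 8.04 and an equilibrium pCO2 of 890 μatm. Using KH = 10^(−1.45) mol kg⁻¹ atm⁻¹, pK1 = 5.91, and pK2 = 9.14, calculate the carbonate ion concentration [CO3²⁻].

[CO2*] = KH · pCO2 = 10^(−1.45) × 890×10^-6 = 3.158×10^-5 mol/kg
α₀ = 1/(1 + K1/[H⁺] + K1K2/[H⁺]²) = 1/(1 + 10^+2.13 + 10^+1.03) = 0.006821
DIC = [CO2*]/α₀ = 3.158×10^-5 / 0.006821 = 4.630 mmol/kg
[CO3²⁻] = α₂·DIC; α₂ = 0.07309, so [CO3²⁻] = 0.07309 × 4.630 = 0.338 mmol/kg

[CO3²⁻] = 0.338 mmol/kg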